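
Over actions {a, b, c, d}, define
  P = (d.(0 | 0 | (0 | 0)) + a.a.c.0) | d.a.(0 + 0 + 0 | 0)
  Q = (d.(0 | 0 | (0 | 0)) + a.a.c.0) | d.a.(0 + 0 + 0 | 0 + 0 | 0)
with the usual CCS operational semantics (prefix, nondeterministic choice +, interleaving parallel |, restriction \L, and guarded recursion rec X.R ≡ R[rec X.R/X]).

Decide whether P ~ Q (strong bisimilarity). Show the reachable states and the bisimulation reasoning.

LTS(P): 15 reachable states
  u0 = (d.(0 | 0 | (0 | 0)) + a.a.c.0) | d.a.(0 + 0 + 0 | 0) has moves --a--▸ u1, --d--▸ u2, --d--▸ u3
  u1 = a.c.0 | d.a.(0 + 0 + 0 | 0) has moves --a--▸ u4, --d--▸ u5
  u2 = (d.(0 | 0 | (0 | 0)) + a.a.c.0) | a.(0 + 0 + 0 | 0) has moves --a--▸ u5, --a--▸ u6, --d--▸ u7
  u3 = 0 | 0 | (0 | 0) | d.a.(0 + 0 + 0 | 0) has moves --d--▸ u7
  u4 = c.0 | d.a.(0 + 0 + 0 | 0) has moves --c--▸ u8, --d--▸ u9
  u5 = a.c.0 | a.(0 + 0 + 0 | 0) has moves --a--▸ u10, --a--▸ u9
  u6 = (d.(0 | 0 | (0 | 0)) + a.a.c.0) | (0 + 0 + 0 | 0) has moves --a--▸ u10, --d--▸ u11
  u7 = 0 | 0 | (0 | 0) | a.(0 + 0 + 0 | 0) has moves --a--▸ u11
  u8 = 0 | d.a.(0 + 0 + 0 | 0) has moves --d--▸ u12
  u9 = c.0 | a.(0 + 0 + 0 | 0) has moves --a--▸ u13, --c--▸ u12
  u10 = a.c.0 | (0 + 0 + 0 | 0) has moves --a--▸ u13
  u11 = 0 | 0 | (0 | 0) | (0 + 0 + 0 | 0) has moves ∅
  u12 = 0 | a.(0 + 0 + 0 | 0) has moves --a--▸ u14
  u13 = c.0 | (0 + 0 + 0 | 0) has moves --c--▸ u14
  u14 = 0 | (0 + 0 + 0 | 0) has moves ∅
LTS(Q): 15 reachable states
  v0 = (d.(0 | 0 | (0 | 0)) + a.a.c.0) | d.a.(0 + 0 + 0 | 0 + 0 | 0) has moves --a--▸ v1, --d--▸ v2, --d--▸ v3
  v1 = a.c.0 | d.a.(0 + 0 + 0 | 0 + 0 | 0) has moves --a--▸ v4, --d--▸ v5
  v2 = (d.(0 | 0 | (0 | 0)) + a.a.c.0) | a.(0 + 0 + 0 | 0 + 0 | 0) has moves --a--▸ v5, --a--▸ v6, --d--▸ v7
  v3 = 0 | 0 | (0 | 0) | d.a.(0 + 0 + 0 | 0 + 0 | 0) has moves --d--▸ v7
  v4 = c.0 | d.a.(0 + 0 + 0 | 0 + 0 | 0) has moves --c--▸ v8, --d--▸ v9
  v5 = a.c.0 | a.(0 + 0 + 0 | 0 + 0 | 0) has moves --a--▸ v10, --a--▸ v9
  v6 = (d.(0 | 0 | (0 | 0)) + a.a.c.0) | (0 + 0 + 0 | 0 + 0 | 0) has moves --a--▸ v10, --d--▸ v11
  v7 = 0 | 0 | (0 | 0) | a.(0 + 0 + 0 | 0 + 0 | 0) has moves --a--▸ v11
  v8 = 0 | d.a.(0 + 0 + 0 | 0 + 0 | 0) has moves --d--▸ v12
  v9 = c.0 | a.(0 + 0 + 0 | 0 + 0 | 0) has moves --a--▸ v13, --c--▸ v12
  v10 = a.c.0 | (0 + 0 + 0 | 0 + 0 | 0) has moves --a--▸ v13
  v11 = 0 | 0 | (0 | 0) | (0 + 0 + 0 | 0 + 0 | 0) has moves ∅
  v12 = 0 | a.(0 + 0 + 0 | 0 + 0 | 0) has moves --a--▸ v14
  v13 = c.0 | (0 + 0 + 0 | 0 + 0 | 0) has moves --c--▸ v14
  v14 = 0 | (0 + 0 + 0 | 0 + 0 | 0) has moves ∅
Bisimilarity quotient blocks:
  B0 = {u0, v0}
  B1 = {u2, v2}
  B2 = {u6, v6}
  B3 = {u11, u14, v11, v14}
  B4 = {u10, v10}
  B5 = {u13, v13}
  B6 = {u5, v5}
  B7 = {u9, v9}
  B8 = {u12, u7, v12, v7}
  B9 = {u1, v1}
  B10 = {u4, v4}
  B11 = {u3, u8, v3, v8}
u0 ∈ B0, v0 ∈ B0 → same block

P ~ Q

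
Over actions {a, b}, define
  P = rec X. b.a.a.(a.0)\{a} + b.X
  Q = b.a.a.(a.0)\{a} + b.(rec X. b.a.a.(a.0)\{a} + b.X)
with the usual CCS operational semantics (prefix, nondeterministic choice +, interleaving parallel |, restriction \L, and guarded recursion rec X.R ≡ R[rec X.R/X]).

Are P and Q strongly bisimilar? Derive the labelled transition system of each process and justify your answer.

Reachable graph of P (4 states):
  p0 = rec X. b.a.a.(a.0)\{a} + b.X → =b=> p0, =b=> p1
  p1 = a.a.(a.0)\{a} → =a=> p2
  p2 = a.(a.0)\{a} → =a=> p3
  p3 = (a.0)\{a} → stopped
Reachable graph of Q (5 states):
  q0 = b.a.a.(a.0)\{a} + b.(rec X. b.a.a.(a.0)\{a} + b.X) → =b=> q1, =b=> q2
  q1 = a.a.(a.0)\{a} → =a=> q3
  q2 = rec X. b.a.a.(a.0)\{a} + b.X → =b=> q1, =b=> q2
  q3 = a.(a.0)\{a} → =a=> q4
  q4 = (a.0)\{a} → stopped
Partition-refinement fixed point:
  B0 = {p0, q0, q2}
  B1 = {p1, q1}
  B2 = {p2, q3}
  B3 = {p3, q4}
p0 ∈ B0, q0 ∈ B0 → same block

P ~ Q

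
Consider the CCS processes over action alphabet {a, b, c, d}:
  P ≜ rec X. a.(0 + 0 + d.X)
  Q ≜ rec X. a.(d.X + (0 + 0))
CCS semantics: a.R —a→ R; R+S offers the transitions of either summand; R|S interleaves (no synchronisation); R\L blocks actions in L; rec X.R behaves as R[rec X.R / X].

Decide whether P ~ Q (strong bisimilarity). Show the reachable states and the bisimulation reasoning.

Reachable graph of P (2 states):
  m0 = rec X. a.(0 + 0 + d.X) | -a-> m1
  m1 = 0 + 0 + d.(rec X. a.(0 + 0 + d.X)) | -d-> m0
Reachable graph of Q (2 states):
  n0 = rec X. a.(d.X + (0 + 0)) | -a-> n1
  n1 = d.(rec X. a.(d.X + (0 + 0))) + (0 + 0) | -d-> n0
Bisimilarity quotient blocks:
  B0 = {m0, n0}
  B1 = {m1, n1}
m0 ∈ B0, n0 ∈ B0 → same block

YES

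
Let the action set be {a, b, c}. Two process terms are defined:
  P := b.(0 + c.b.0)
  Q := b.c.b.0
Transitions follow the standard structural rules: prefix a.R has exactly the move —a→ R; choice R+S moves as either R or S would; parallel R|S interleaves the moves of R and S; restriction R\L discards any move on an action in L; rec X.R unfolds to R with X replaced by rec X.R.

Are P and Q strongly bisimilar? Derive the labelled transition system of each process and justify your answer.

P ~ Q

P's transition system — 4 states:
  u0 = b.(0 + c.b.0) ⊢ ··b··> u1
  u1 = 0 + c.b.0 ⊢ ··c··> u2
  u2 = b.0 ⊢ ··b··> u3
  u3 = 0 ⊢ stopped
Q's transition system — 4 states:
  v0 = b.c.b.0 ⊢ ··b··> v1
  v1 = c.b.0 ⊢ ··c··> v2
  v2 = b.0 ⊢ ··b··> v3
  v3 = 0 ⊢ stopped
Partition-refinement fixed point:
  B0 = {u0, v0}
  B1 = {u1, v1}
  B2 = {u2, v2}
  B3 = {u3, v3}
u0 ∈ B0, v0 ∈ B0 → same block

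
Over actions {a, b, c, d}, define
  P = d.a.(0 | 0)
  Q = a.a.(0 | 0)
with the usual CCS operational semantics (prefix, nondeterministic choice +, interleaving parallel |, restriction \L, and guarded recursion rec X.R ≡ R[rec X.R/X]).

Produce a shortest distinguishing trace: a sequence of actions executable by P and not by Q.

P's transition system — 3 states:
  s0 = d.a.(0 | 0) → --d--▸ s1
  s1 = a.(0 | 0) → --a--▸ s2
  s2 = 0 | 0 → deadlocked
Q's transition system — 3 states:
  t0 = a.a.(0 | 0) → --a--▸ t1
  t1 = a.(0 | 0) → --a--▸ t2
  t2 = 0 | 0 → deadlocked
Run σ = ⟨d⟩ on P: start {s0}
  after d @ step 1: {s1}
  — P admits the full trace.
Run σ = ⟨d⟩ on Q: start {t0}
  after d @ step 1: ∅  — Q cannot continue

d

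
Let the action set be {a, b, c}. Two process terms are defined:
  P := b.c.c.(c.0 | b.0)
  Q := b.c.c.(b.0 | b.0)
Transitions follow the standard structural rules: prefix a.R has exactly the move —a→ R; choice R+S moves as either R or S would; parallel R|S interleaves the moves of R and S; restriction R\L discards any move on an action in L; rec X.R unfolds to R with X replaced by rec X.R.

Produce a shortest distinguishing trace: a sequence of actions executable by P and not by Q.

P's transition system — 7 states:
  s0 = b.c.c.(c.0 | b.0) ⊢ ··b··> s1
  s1 = c.c.(c.0 | b.0) ⊢ ··c··> s2
  s2 = c.(c.0 | b.0) ⊢ ··c··> s3
  s3 = c.0 | b.0 ⊢ ··b··> s4, ··c··> s5
  s4 = c.0 | 0 ⊢ ··c··> s6
  s5 = 0 | b.0 ⊢ ··b··> s6
  s6 = 0 | 0 ⊢ (no moves)
Q's transition system — 7 states:
  t0 = b.c.c.(b.0 | b.0) ⊢ ··b··> t1
  t1 = c.c.(b.0 | b.0) ⊢ ··c··> t2
  t2 = c.(b.0 | b.0) ⊢ ··c··> t3
  t3 = b.0 | b.0 ⊢ ··b··> t4, ··b··> t5
  t4 = 0 | b.0 ⊢ ··b··> t6
  t5 = b.0 | 0 ⊢ ··b··> t6
  t6 = 0 | 0 ⊢ (no moves)
Executing bccc from P (initial set {s0}):
  after b @ step 1: {s1}
  after c @ step 2: {s2}
  after c @ step 3: {s3}
  after c @ step 4: {s5}
  P completes σ.
Executing bccc from Q (initial set {t0}):
  after b @ step 1: {t1}
  after c @ step 2: {t2}
  after c @ step 3: {t3}
  after c @ step 4: no successor for Q

bccc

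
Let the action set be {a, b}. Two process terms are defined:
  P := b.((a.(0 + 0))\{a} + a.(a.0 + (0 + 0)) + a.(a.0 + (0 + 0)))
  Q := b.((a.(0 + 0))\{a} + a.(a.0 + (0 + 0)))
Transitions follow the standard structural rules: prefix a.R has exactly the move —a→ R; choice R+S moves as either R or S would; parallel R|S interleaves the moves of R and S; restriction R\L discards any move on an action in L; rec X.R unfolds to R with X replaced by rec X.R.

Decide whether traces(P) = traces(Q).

YES

P's transition system — 4 states:
  p0 = b.((a.(0 + 0))\{a} + a.(a.0 + (0 + 0)) + a.(a.0 + (0 + 0))) has moves =b=> p1
  p1 = (a.(0 + 0))\{a} + a.(a.0 + (0 + 0)) + a.(a.0 + (0 + 0)) has moves =a=> p2
  p2 = a.0 + (0 + 0) has moves =a=> p3
  p3 = 0 has moves ∅
Q's transition system — 4 states:
  q0 = b.((a.(0 + 0))\{a} + a.(a.0 + (0 + 0))) has moves =b=> q1
  q1 = (a.(0 + 0))\{a} + a.(a.0 + (0 + 0)) has moves =a=> q2
  q2 = a.0 + (0 + 0) has moves =a=> q3
  q3 = 0 has moves ∅
Coarsest stable partition (strong bisimilarity classes):
  B0 = {p0, q0}
  B1 = {p1, q1}
  B2 = {p2, q2}
  B3 = {p3, q3}
p0 ∈ B0, q0 ∈ B0 → same block
Bisimilar ⇒ trace-equivalent.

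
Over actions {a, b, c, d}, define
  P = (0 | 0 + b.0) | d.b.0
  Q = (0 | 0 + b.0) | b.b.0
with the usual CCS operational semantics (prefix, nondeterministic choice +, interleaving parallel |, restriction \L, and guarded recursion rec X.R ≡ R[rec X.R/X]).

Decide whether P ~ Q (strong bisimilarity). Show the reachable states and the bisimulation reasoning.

NO

Reachable graph of P (6 states):
  m0 = (0 | 0 + b.0) | d.b.0 ⊢ -b-> m1, -d-> m2
  m1 = 0 | d.b.0 ⊢ -d-> m3
  m2 = (0 | 0 + b.0) | b.0 ⊢ -b-> m3, -b-> m4
  m3 = 0 | b.0 ⊢ -b-> m5
  m4 = (0 | 0 + b.0) | 0 ⊢ -b-> m5
  m5 = 0 | 0 ⊢ ·
Reachable graph of Q (6 states):
  n0 = (0 | 0 + b.0) | b.b.0 ⊢ -b-> n1, -b-> n2
  n1 = (0 | 0 + b.0) | b.0 ⊢ -b-> n3, -b-> n4
  n2 = 0 | b.b.0 ⊢ -b-> n4
  n3 = (0 | 0 + b.0) | 0 ⊢ -b-> n5
  n4 = 0 | b.0 ⊢ -b-> n5
  n5 = 0 | 0 ⊢ ·
Partition-refinement fixed point:
  B0 = {m0}
  B1 = {m1}
  B2 = {m3, m4, n3, n4}
  B3 = {m5, n5}
  B4 = {m2, n1, n2}
  B5 = {n0}
m0 ∈ B0, n0 ∈ B5 → different blocks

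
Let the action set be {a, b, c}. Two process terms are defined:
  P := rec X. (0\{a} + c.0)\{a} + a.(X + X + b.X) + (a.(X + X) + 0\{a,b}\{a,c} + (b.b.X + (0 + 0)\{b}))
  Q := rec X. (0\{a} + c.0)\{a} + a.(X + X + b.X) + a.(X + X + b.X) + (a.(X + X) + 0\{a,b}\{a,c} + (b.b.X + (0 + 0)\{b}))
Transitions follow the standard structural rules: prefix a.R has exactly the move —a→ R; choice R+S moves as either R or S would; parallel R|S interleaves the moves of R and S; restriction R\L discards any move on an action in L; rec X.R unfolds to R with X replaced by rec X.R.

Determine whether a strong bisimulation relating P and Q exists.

bisimilar

LTS(P): 5 reachable states
  u0 = rec X. (0\{a} + c.0)\{a} + a.(X + X + b.X) + (a.(X + X) + 0\{a,b}\{a,c} + (b.b.X + (0 + 0)\{b})) ⊢ ··a··> u1, ··a··> u2, ··b··> u3, ··c··> u4
  u1 = (rec X. (0\{a} + c.0)\{a} + a.(X + X + b.X) + (a.(X + X) + 0\{a,b}\{a,c} + (b.b.X + (0 + 0)\{b}))) + (rec X. (0\{a} + c.0)\{a} + a.(X + X + b.X) + (a.(X + X) + 0\{a,b}\{a,c} + (b.b.X + (0 + 0)\{b}))) ⊢ ··a··> u1, ··a··> u2, ··b··> u3, ··c··> u4
  u2 = (rec X. (0\{a} + c.0)\{a} + a.(X + X + b.X) + (a.(X + X) + 0\{a,b}\{a,c} + (b.b.X + (0 + 0)\{b}))) + (rec X. (0\{a} + c.0)\{a} + a.(X + X + b.X) + (a.(X + X) + 0\{a,b}\{a,c} + (b.b.X + (0 + 0)\{b}))) + b.(rec X. (0\{a} + c.0)\{a} + a.(X + X + b.X) + (a.(X + X) + 0\{a,b}\{a,c} + (b.b.X + (0 + 0)\{b}))) ⊢ ··a··> u1, ··a··> u2, ··b··> u0, ··b··> u3, ··c··> u4
  u3 = b.(rec X. (0\{a} + c.0)\{a} + a.(X + X + b.X) + (a.(X + X) + 0\{a,b}\{a,c} + (b.b.X + (0 + 0)\{b}))) ⊢ ··b··> u0
  u4 = 0\{a} ⊢ stopped
LTS(Q): 5 reachable states
  v0 = rec X. (0\{a} + c.0)\{a} + a.(X + X + b.X) + a.(X + X + b.X) + (a.(X + X) + 0\{a,b}\{a,c} + (b.b.X + (0 + 0)\{b})) ⊢ ··a··> v1, ··a··> v2, ··b··> v3, ··c··> v4
  v1 = (rec X. (0\{a} + c.0)\{a} + a.(X + X + b.X) + a.(X + X + b.X) + (a.(X + X) + 0\{a,b}\{a,c} + (b.b.X + (0 + 0)\{b}))) + (rec X. (0\{a} + c.0)\{a} + a.(X + X + b.X) + a.(X + X + b.X) + (a.(X + X) + 0\{a,b}\{a,c} + (b.b.X + (0 + 0)\{b}))) ⊢ ··a··> v1, ··a··> v2, ··b··> v3, ··c··> v4
  v2 = (rec X. (0\{a} + c.0)\{a} + a.(X + X + b.X) + a.(X + X + b.X) + (a.(X + X) + 0\{a,b}\{a,c} + (b.b.X + (0 + 0)\{b}))) + (rec X. (0\{a} + c.0)\{a} + a.(X + X + b.X) + a.(X + X + b.X) + (a.(X + X) + 0\{a,b}\{a,c} + (b.b.X + (0 + 0)\{b}))) + b.(rec X. (0\{a} + c.0)\{a} + a.(X + X + b.X) + a.(X + X + b.X) + (a.(X + X) + 0\{a,b}\{a,c} + (b.b.X + (0 + 0)\{b}))) ⊢ ··a··> v1, ··a··> v2, ··b··> v0, ··b··> v3, ··c··> v4
  v3 = b.(rec X. (0\{a} + c.0)\{a} + a.(X + X + b.X) + a.(X + X + b.X) + (a.(X + X) + 0\{a,b}\{a,c} + (b.b.X + (0 + 0)\{b}))) ⊢ ··b··> v0
  v4 = 0\{a} ⊢ stopped
Partition-refinement fixed point:
  B0 = {u0, u1, v0, v1}
  B1 = {u4, v4}
  B2 = {u3, v3}
  B3 = {u2, v2}
u0 ∈ B0, v0 ∈ B0 → same block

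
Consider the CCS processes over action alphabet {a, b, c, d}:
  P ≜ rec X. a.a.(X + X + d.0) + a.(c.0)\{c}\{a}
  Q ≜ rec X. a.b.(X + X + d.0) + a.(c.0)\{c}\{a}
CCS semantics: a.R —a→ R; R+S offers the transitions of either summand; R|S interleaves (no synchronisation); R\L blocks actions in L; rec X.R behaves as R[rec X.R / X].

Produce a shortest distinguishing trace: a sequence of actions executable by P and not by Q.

aa

P's transition system — 5 states:
  m0 = rec X. a.a.(X + X + d.0) + a.(c.0)\{c}\{a} :: --a--▸ m1, --a--▸ m2
  m1 = (c.0)\{c}\{a} :: (no moves)
  m2 = a.((rec X. a.a.(X + X + d.0) + a.(c.0)\{c}\{a}) + (rec X. a.a.(X + X + d.0) + a.(c.0)\{c}\{a}) + d.0) :: --a--▸ m3
  m3 = (rec X. a.a.(X + X + d.0) + a.(c.0)\{c}\{a}) + (rec X. a.a.(X + X + d.0) + a.(c.0)\{c}\{a}) + d.0 :: --a--▸ m1, --a--▸ m2, --d--▸ m4
  m4 = 0 :: (no moves)
Q's transition system — 5 states:
  n0 = rec X. a.b.(X + X + d.0) + a.(c.0)\{c}\{a} :: --a--▸ n1, --a--▸ n2
  n1 = (c.0)\{c}\{a} :: (no moves)
  n2 = b.((rec X. a.b.(X + X + d.0) + a.(c.0)\{c}\{a}) + (rec X. a.b.(X + X + d.0) + a.(c.0)\{c}\{a}) + d.0) :: --b--▸ n3
  n3 = (rec X. a.b.(X + X + d.0) + a.(c.0)\{c}\{a}) + (rec X. a.b.(X + X + d.0) + a.(c.0)\{c}\{a}) + d.0 :: --a--▸ n1, --a--▸ n2, --d--▸ n4
  n4 = 0 :: (no moves)
Run σ = ⟨aa⟩ on P: start {m0}
  after a @ step 1: {m1, m2}
  after a @ step 2: {m3}
  P completes σ.
Run σ = ⟨aa⟩ on Q: start {n0}
  after a @ step 1: {n1, n2}
  after a @ step 2: ∅  — Q cannot continue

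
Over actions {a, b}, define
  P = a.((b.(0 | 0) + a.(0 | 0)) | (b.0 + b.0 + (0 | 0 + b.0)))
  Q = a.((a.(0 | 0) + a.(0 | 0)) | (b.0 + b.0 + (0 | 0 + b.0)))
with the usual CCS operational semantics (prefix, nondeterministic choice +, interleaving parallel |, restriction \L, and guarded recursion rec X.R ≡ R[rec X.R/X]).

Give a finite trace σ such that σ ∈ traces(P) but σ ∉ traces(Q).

abb

LTS(P): 5 reachable states
  u0 = a.((b.(0 | 0) + a.(0 | 0)) | (b.0 + b.0 + (0 | 0 + b.0))) | --a--▸ u1
  u1 = (b.(0 | 0) + a.(0 | 0)) | (b.0 + b.0 + (0 | 0 + b.0)) | --a--▸ u2, --b--▸ u2, --b--▸ u3
  u2 = 0 | 0 | (b.0 + b.0 + (0 | 0 + b.0)) | --b--▸ u4
  u3 = (b.(0 | 0) + a.(0 | 0)) | 0 | --a--▸ u4, --b--▸ u4
  u4 = 0 | 0 | 0 | (no moves)
LTS(Q): 5 reachable states
  v0 = a.((a.(0 | 0) + a.(0 | 0)) | (b.0 + b.0 + (0 | 0 + b.0))) | --a--▸ v1
  v1 = (a.(0 | 0) + a.(0 | 0)) | (b.0 + b.0 + (0 | 0 + b.0)) | --a--▸ v2, --b--▸ v3
  v2 = 0 | 0 | (b.0 + b.0 + (0 | 0 + b.0)) | --b--▸ v4
  v3 = (a.(0 | 0) + a.(0 | 0)) | 0 | --a--▸ v4
  v4 = 0 | 0 | 0 | (no moves)
Trace ⟨abb⟩ through P, begin at {u0}:
  step 1 (a): {u1}
  step 2 (b): {u2, u3}
  step 3 (b): {u4}
  ✓ P
Trace ⟨abb⟩ through Q, begin at {v0}:
  step 1 (a): {v1}
  step 2 (b): {v3}
  step 3 (b): ∅  — Q cannot continue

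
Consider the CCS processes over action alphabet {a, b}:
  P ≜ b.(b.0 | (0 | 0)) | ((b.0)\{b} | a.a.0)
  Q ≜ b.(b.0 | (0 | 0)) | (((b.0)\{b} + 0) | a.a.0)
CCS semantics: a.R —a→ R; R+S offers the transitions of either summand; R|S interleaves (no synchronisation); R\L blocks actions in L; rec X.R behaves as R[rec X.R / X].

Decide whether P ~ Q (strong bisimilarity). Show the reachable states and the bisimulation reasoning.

P ~ Q

P's transition system — 9 states:
  p0 = b.(b.0 | (0 | 0)) | ((b.0)\{b} | a.a.0) :: --a--▸ p1, --b--▸ p2
  p1 = b.(b.0 | (0 | 0)) | ((b.0)\{b} | a.0) :: --a--▸ p3, --b--▸ p4
  p2 = b.0 | (0 | 0) | ((b.0)\{b} | a.a.0) :: --a--▸ p4, --b--▸ p5
  p3 = b.(b.0 | (0 | 0)) | ((b.0)\{b} | 0) :: --b--▸ p6
  p4 = b.0 | (0 | 0) | ((b.0)\{b} | a.0) :: --a--▸ p6, --b--▸ p7
  p5 = 0 | (0 | 0) | ((b.0)\{b} | a.a.0) :: --a--▸ p7
  p6 = b.0 | (0 | 0) | ((b.0)\{b} | 0) :: --b--▸ p8
  p7 = 0 | (0 | 0) | ((b.0)\{b} | a.0) :: --a--▸ p8
  p8 = 0 | (0 | 0) | ((b.0)\{b} | 0) :: (no moves)
Q's transition system — 9 states:
  q0 = b.(b.0 | (0 | 0)) | (((b.0)\{b} + 0) | a.a.0) :: --a--▸ q1, --b--▸ q2
  q1 = b.(b.0 | (0 | 0)) | (((b.0)\{b} + 0) | a.0) :: --a--▸ q3, --b--▸ q4
  q2 = b.0 | (0 | 0) | (((b.0)\{b} + 0) | a.a.0) :: --a--▸ q4, --b--▸ q5
  q3 = b.(b.0 | (0 | 0)) | (((b.0)\{b} + 0) | 0) :: --b--▸ q6
  q4 = b.0 | (0 | 0) | (((b.0)\{b} + 0) | a.0) :: --a--▸ q6, --b--▸ q7
  q5 = 0 | (0 | 0) | (((b.0)\{b} + 0) | a.a.0) :: --a--▸ q7
  q6 = b.0 | (0 | 0) | (((b.0)\{b} + 0) | 0) :: --b--▸ q8
  q7 = 0 | (0 | 0) | (((b.0)\{b} + 0) | a.0) :: --a--▸ q8
  q8 = 0 | (0 | 0) | (((b.0)\{b} + 0) | 0) :: (no moves)
Partition-refinement fixed point:
  B0 = {p0, q0}
  B1 = {p2, q2}
  B2 = {p5, q5}
  B3 = {p7, q7}
  B4 = {p8, q8}
  B5 = {p4, q4}
  B6 = {p6, q6}
  B7 = {p1, q1}
  B8 = {p3, q3}
p0 ∈ B0, q0 ∈ B0 → same block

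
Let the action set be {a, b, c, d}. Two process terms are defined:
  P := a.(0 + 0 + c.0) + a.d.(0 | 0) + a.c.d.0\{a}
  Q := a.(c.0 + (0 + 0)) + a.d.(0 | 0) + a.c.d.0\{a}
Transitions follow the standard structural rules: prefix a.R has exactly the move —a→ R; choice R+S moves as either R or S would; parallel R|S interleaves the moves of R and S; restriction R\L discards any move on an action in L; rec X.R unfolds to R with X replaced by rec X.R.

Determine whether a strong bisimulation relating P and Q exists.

LTS(P): 8 reachable states
  p0 = a.(0 + 0 + c.0) + a.d.(0 | 0) + a.c.d.0\{a} → ··a··> p1, ··a··> p2, ··a··> p3
  p1 = 0 + 0 + c.0 → ··c··> p4
  p2 = c.d.0\{a} → ··c··> p5
  p3 = d.(0 | 0) → ··d··> p6
  p4 = 0 → (no moves)
  p5 = d.0\{a} → ··d··> p7
  p6 = 0 | 0 → (no moves)
  p7 = 0\{a} → (no moves)
LTS(Q): 8 reachable states
  q0 = a.(c.0 + (0 + 0)) + a.d.(0 | 0) + a.c.d.0\{a} → ··a··> q1, ··a··> q2, ··a··> q3
  q1 = c.0 + (0 + 0) → ··c··> q4
  q2 = c.d.0\{a} → ··c··> q5
  q3 = d.(0 | 0) → ··d··> q6
  q4 = 0 → (no moves)
  q5 = d.0\{a} → ··d··> q7
  q6 = 0 | 0 → (no moves)
  q7 = 0\{a} → (no moves)
Coarsest stable partition (strong bisimilarity classes):
  B0 = {p0, q0}
  B1 = {p3, p5, q3, q5}
  B2 = {p4, p6, p7, q4, q6, q7}
  B3 = {p1, q1}
  B4 = {p2, q2}
p0 ∈ B0, q0 ∈ B0 → same block

bisimilar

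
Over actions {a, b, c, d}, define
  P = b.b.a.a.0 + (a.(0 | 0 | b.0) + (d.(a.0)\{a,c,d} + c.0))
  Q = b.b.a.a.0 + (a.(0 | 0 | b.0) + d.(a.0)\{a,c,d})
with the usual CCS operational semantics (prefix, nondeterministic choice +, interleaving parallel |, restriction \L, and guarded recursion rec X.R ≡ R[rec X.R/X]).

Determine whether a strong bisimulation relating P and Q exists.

not bisimilar

Reachable graph of P (8 states):
  s0 = b.b.a.a.0 + (a.(0 | 0 | b.0) + (d.(a.0)\{a,c,d} + c.0)) → ··a··> s1, ··b··> s2, ··c··> s3, ··d··> s4
  s1 = 0 | 0 | b.0 → ··b··> s5
  s2 = b.a.a.0 → ··b··> s6
  s3 = 0 → ∅
  s4 = (a.0)\{a,c,d} → ∅
  s5 = 0 | 0 | 0 → ∅
  s6 = a.a.0 → ··a··> s7
  s7 = a.0 → ··a··> s3
Reachable graph of Q (8 states):
  t0 = b.b.a.a.0 + (a.(0 | 0 | b.0) + d.(a.0)\{a,c,d}) → ··a··> t1, ··b··> t2, ··d··> t3
  t1 = 0 | 0 | b.0 → ··b··> t4
  t2 = b.a.a.0 → ··b··> t5
  t3 = (a.0)\{a,c,d} → ∅
  t4 = 0 | 0 | 0 → ∅
  t5 = a.a.0 → ··a··> t6
  t6 = a.0 → ··a··> t7
  t7 = 0 → ∅
Bisimilarity quotient blocks:
  B0 = {s0}
  B1 = {s1, t1}
  B2 = {s3, s4, s5, t3, t4, t7}
  B3 = {s2, t2}
  B4 = {s6, t5}
  B5 = {s7, t6}
  B6 = {t0}
s0 ∈ B0, t0 ∈ B6 → different blocks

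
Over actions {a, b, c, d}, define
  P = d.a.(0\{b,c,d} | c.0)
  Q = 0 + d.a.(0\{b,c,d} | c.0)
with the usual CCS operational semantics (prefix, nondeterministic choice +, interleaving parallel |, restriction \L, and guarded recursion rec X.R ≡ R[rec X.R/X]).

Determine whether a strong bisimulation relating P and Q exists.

bisimilar

Reachable graph of P (4 states):
  p0 = d.a.(0\{b,c,d} | c.0) ⊢ ··d··> p1
  p1 = a.(0\{b,c,d} | c.0) ⊢ ··a··> p2
  p2 = 0\{b,c,d} | c.0 ⊢ ··c··> p3
  p3 = 0\{b,c,d} | 0 ⊢ ∅
Reachable graph of Q (4 states):
  q0 = 0 + d.a.(0\{b,c,d} | c.0) ⊢ ··d··> q1
  q1 = a.(0\{b,c,d} | c.0) ⊢ ··a··> q2
  q2 = 0\{b,c,d} | c.0 ⊢ ··c··> q3
  q3 = 0\{b,c,d} | 0 ⊢ ∅
Partition-refinement fixed point:
  B0 = {p0, q0}
  B1 = {p1, q1}
  B2 = {p2, q2}
  B3 = {p3, q3}
p0 ∈ B0, q0 ∈ B0 → same block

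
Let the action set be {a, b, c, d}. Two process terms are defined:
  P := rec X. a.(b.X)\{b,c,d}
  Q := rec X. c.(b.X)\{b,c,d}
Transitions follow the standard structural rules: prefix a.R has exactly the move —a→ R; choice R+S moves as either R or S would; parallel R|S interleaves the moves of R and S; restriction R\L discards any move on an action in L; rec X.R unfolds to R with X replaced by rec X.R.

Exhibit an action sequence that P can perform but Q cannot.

LTS(P): 2 reachable states
  s0 = rec X. a.(b.X)\{b,c,d} | —a→ s1
  s1 = (b.(rec X. a.(b.X)\{b,c,d}))\{b,c,d} | (no moves)
LTS(Q): 2 reachable states
  t0 = rec X. c.(b.X)\{b,c,d} | —c→ t1
  t1 = (b.(rec X. c.(b.X)\{b,c,d}))\{b,c,d} | (no moves)
Executing a from P (initial set {s0}):
  [1] a ⇒ {s1}
  — P admits the full trace.
Executing a from Q (initial set {t0}):
  [1] a ⇒ ∅ (Q stuck)

a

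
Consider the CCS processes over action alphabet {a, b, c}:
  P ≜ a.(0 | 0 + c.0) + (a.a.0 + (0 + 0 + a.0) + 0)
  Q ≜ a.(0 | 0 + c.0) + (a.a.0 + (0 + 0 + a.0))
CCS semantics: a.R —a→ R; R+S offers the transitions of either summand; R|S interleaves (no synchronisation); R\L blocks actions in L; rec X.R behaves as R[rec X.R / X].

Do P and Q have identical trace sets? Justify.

LTS(P): 4 reachable states
  u0 = a.(0 | 0 + c.0) + (a.a.0 + (0 + 0 + a.0) + 0) → -a-> u1, -a-> u2, -a-> u3
  u1 = 0 → ∅
  u2 = 0 | 0 + c.0 → -c-> u1
  u3 = a.0 → -a-> u1
LTS(Q): 4 reachable states
  v0 = a.(0 | 0 + c.0) + (a.a.0 + (0 + 0 + a.0)) → -a-> v1, -a-> v2, -a-> v3
  v1 = 0 → ∅
  v2 = 0 | 0 + c.0 → -c-> v1
  v3 = a.0 → -a-> v1
Bisimilarity quotient blocks:
  B0 = {u0, v0}
  B1 = {u1, v1}
  B2 = {u2, v2}
  B3 = {u3, v3}
u0 ∈ B0, v0 ∈ B0 → same block
Bisimilar ⇒ trace-equivalent.

traces(P) = traces(Q)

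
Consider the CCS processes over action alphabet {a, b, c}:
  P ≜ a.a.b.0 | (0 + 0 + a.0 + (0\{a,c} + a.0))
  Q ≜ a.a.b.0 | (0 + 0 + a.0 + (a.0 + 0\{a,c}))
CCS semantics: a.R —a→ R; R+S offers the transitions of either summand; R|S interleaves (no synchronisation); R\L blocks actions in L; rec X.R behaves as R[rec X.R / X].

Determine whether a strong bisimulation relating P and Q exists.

Reachable graph of P (8 states):
  p0 = a.a.b.0 | (0 + 0 + a.0 + (0\{a,c} + a.0)) :: --a--▸ p1, --a--▸ p2
  p1 = a.a.b.0 | 0 :: --a--▸ p3
  p2 = a.b.0 | (0 + 0 + a.0 + (0\{a,c} + a.0)) :: --a--▸ p3, --a--▸ p4
  p3 = a.b.0 | 0 :: --a--▸ p5
  p4 = b.0 | (0 + 0 + a.0 + (0\{a,c} + a.0)) :: --a--▸ p5, --b--▸ p6
  p5 = b.0 | 0 :: --b--▸ p7
  p6 = 0 | (0 + 0 + a.0 + (0\{a,c} + a.0)) :: --a--▸ p7
  p7 = 0 | 0 :: (no moves)
Reachable graph of Q (8 states):
  q0 = a.a.b.0 | (0 + 0 + a.0 + (a.0 + 0\{a,c})) :: --a--▸ q1, --a--▸ q2
  q1 = a.a.b.0 | 0 :: --a--▸ q3
  q2 = a.b.0 | (0 + 0 + a.0 + (a.0 + 0\{a,c})) :: --a--▸ q3, --a--▸ q4
  q3 = a.b.0 | 0 :: --a--▸ q5
  q4 = b.0 | (0 + 0 + a.0 + (a.0 + 0\{a,c})) :: --a--▸ q5, --b--▸ q6
  q5 = b.0 | 0 :: --b--▸ q7
  q6 = 0 | (0 + 0 + a.0 + (a.0 + 0\{a,c})) :: --a--▸ q7
  q7 = 0 | 0 :: (no moves)
Partition-refinement fixed point:
  B0 = {p0, q0}
  B1 = {p2, q2}
  B2 = {p3, q3}
  B3 = {p5, q5}
  B4 = {p7, q7}
  B5 = {p4, q4}
  B6 = {p6, q6}
  B7 = {p1, q1}
p0 ∈ B0, q0 ∈ B0 → same block

YES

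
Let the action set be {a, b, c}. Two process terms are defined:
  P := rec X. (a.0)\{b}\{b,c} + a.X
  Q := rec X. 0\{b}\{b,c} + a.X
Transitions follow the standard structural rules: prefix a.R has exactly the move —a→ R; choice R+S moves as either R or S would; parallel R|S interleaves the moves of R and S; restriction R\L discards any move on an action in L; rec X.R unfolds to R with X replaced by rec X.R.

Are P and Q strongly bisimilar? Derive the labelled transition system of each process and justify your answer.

NO

Reachable graph of P (2 states):
  u0 = rec X. (a.0)\{b}\{b,c} + a.X has moves ··a··> u0, ··a··> u1
  u1 = 0\{b}\{b,c} has moves ∅
Reachable graph of Q (1 states):
  v0 = rec X. 0\{b}\{b,c} + a.X has moves ··a··> v0
Bisimilarity quotient blocks:
  B0 = {u0}
  B1 = {u1}
  B2 = {v0}
u0 ∈ B0, v0 ∈ B2 → different blocks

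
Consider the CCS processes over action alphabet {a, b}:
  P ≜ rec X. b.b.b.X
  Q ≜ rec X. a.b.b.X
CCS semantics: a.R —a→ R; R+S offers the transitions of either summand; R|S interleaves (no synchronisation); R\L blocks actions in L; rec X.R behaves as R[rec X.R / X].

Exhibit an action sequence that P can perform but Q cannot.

b

P's transition system — 3 states:
  u0 = rec X. b.b.b.X → ··b··> u1
  u1 = b.b.(rec X. b.b.b.X) → ··b··> u2
  u2 = b.(rec X. b.b.b.X) → ··b··> u0
Q's transition system — 3 states:
  v0 = rec X. a.b.b.X → ··a··> v1
  v1 = b.b.(rec X. a.b.b.X) → ··b··> v2
  v2 = b.(rec X. a.b.b.X) → ··b··> v0
Executing b from P (initial set {u0}):
  step 1 (b): {u1}
  P completes σ.
Executing b from Q (initial set {v0}):
  step 1 (b): no successor for Q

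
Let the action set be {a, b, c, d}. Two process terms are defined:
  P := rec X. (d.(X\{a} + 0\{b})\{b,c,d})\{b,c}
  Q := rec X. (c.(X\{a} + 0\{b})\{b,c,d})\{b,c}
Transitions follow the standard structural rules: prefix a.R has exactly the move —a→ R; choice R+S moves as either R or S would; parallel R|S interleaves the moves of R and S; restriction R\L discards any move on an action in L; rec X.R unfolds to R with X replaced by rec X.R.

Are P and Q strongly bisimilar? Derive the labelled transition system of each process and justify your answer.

P ≁ Q

LTS(P): 2 reachable states
  u0 = rec X. (d.(X\{a} + 0\{b})\{b,c,d})\{b,c} has moves --d--▸ u1
  u1 = ((rec X. (d.(X\{a} + 0\{b})\{b,c,d})\{b,c})\{a} + 0\{b})\{b,c,d}\{b,c} has moves ∅
LTS(Q): 1 reachable states
  v0 = rec X. (c.(X\{a} + 0\{b})\{b,c,d})\{b,c} has moves ∅
Bisimilarity quotient blocks:
  B0 = {u0}
  B1 = {u1, v0}
u0 ∈ B0, v0 ∈ B1 → different blocks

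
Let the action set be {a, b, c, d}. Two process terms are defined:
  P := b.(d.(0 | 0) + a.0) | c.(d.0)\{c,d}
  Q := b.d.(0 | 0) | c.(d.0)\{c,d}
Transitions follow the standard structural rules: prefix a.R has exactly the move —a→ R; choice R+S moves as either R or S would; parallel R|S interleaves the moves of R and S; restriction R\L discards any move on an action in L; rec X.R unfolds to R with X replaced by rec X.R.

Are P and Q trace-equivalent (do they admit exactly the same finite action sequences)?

P's transition system — 8 states:
  s0 = b.(d.(0 | 0) + a.0) | c.(d.0)\{c,d} ⊢ ··b··> s1, ··c··> s2
  s1 = (d.(0 | 0) + a.0) | c.(d.0)\{c,d} ⊢ ··a··> s3, ··c··> s4, ··d··> s5
  s2 = b.(d.(0 | 0) + a.0) | (d.0)\{c,d} ⊢ ··b··> s4
  s3 = 0 | c.(d.0)\{c,d} ⊢ ··c··> s6
  s4 = (d.(0 | 0) + a.0) | (d.0)\{c,d} ⊢ ··a··> s6, ··d··> s7
  s5 = 0 | 0 | c.(d.0)\{c,d} ⊢ ··c··> s7
  s6 = 0 | (d.0)\{c,d} ⊢ (no moves)
  s7 = 0 | 0 | (d.0)\{c,d} ⊢ (no moves)
Q's transition system — 6 states:
  t0 = b.d.(0 | 0) | c.(d.0)\{c,d} ⊢ ··b··> t1, ··c··> t2
  t1 = d.(0 | 0) | c.(d.0)\{c,d} ⊢ ··c··> t3, ··d··> t4
  t2 = b.d.(0 | 0) | (d.0)\{c,d} ⊢ ··b··> t3
  t3 = d.(0 | 0) | (d.0)\{c,d} ⊢ ··d··> t5
  t4 = 0 | 0 | c.(d.0)\{c,d} ⊢ ··c··> t5
  t5 = 0 | 0 | (d.0)\{c,d} ⊢ (no moves)
Run σ = ⟨ba⟩ on P: start {s0}
  [1] b ⇒ {s1}
  [2] a ⇒ {s3}
  P completes σ.
Run σ = ⟨ba⟩ on Q: start {t0}
  [1] b ⇒ {t1}
  [2] a ⇒ ∅  — Q cannot continue

NO — witness ⟨ba⟩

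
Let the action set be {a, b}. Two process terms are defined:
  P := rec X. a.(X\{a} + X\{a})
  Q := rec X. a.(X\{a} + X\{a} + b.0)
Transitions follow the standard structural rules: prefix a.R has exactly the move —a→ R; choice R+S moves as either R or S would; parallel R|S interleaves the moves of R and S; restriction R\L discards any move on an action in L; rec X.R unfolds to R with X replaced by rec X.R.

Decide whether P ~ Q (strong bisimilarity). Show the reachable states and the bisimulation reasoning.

Reachable graph of P (2 states):
  s0 = rec X. a.(X\{a} + X\{a}) | ··a··> s1
  s1 = (rec X. a.(X\{a} + X\{a}))\{a} + (rec X. a.(X\{a} + X\{a}))\{a} | deadlocked
Reachable graph of Q (3 states):
  t0 = rec X. a.(X\{a} + X\{a} + b.0) | ··a··> t1
  t1 = (rec X. a.(X\{a} + X\{a} + b.0))\{a} + (rec X. a.(X\{a} + X\{a} + b.0))\{a} + b.0 | ··b··> t2
  t2 = 0 | deadlocked
Bisimilarity quotient blocks:
  B0 = {s0}
  B1 = {s1, t2}
  B2 = {t0}
  B3 = {t1}
s0 ∈ B0, t0 ∈ B2 → different blocks

P ≁ Q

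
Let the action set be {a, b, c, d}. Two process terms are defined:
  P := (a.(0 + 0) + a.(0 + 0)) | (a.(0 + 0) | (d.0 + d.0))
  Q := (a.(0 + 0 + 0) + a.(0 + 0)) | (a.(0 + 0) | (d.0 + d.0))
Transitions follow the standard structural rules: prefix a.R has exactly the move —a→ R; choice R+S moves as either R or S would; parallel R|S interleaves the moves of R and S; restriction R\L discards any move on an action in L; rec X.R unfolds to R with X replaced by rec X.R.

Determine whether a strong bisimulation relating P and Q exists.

Reachable graph of P (8 states):
  m0 = (a.(0 + 0) + a.(0 + 0)) | (a.(0 + 0) | (d.0 + d.0)) :: ··a··> m1, ··a··> m2, ··d··> m3
  m1 = (0 + 0) | (a.(0 + 0) | (d.0 + d.0)) :: ··a··> m4, ··d··> m5
  m2 = (a.(0 + 0) + a.(0 + 0)) | ((0 + 0) | (d.0 + d.0)) :: ··a··> m4, ··d··> m6
  m3 = (a.(0 + 0) + a.(0 + 0)) | (a.(0 + 0) | 0) :: ··a··> m5, ··a··> m6
  m4 = (0 + 0) | ((0 + 0) | (d.0 + d.0)) :: ··d··> m7
  m5 = (0 + 0) | (a.(0 + 0) | 0) :: ··a··> m7
  m6 = (a.(0 + 0) + a.(0 + 0)) | ((0 + 0) | 0) :: ··a··> m7
  m7 = (0 + 0) | ((0 + 0) | 0) :: ·
Reachable graph of Q (12 states):
  n0 = (a.(0 + 0 + 0) + a.(0 + 0)) | (a.(0 + 0) | (d.0 + d.0)) :: ··a··> n1, ··a··> n2, ··a··> n3, ··d··> n4
  n1 = (0 + 0 + 0) | (a.(0 + 0) | (d.0 + d.0)) :: ··a··> n5, ··d··> n6
  n2 = (0 + 0) | (a.(0 + 0) | (d.0 + d.0)) :: ··a··> n7, ··d··> n8
  n3 = (a.(0 + 0 + 0) + a.(0 + 0)) | ((0 + 0) | (d.0 + d.0)) :: ··a··> n5, ··a··> n7, ··d··> n9
  n4 = (a.(0 + 0 + 0) + a.(0 + 0)) | (a.(0 + 0) | 0) :: ··a··> n6, ··a··> n8, ··a··> n9
  n5 = (0 + 0 + 0) | ((0 + 0) | (d.0 + d.0)) :: ··d··> n10
  n6 = (0 + 0 + 0) | (a.(0 + 0) | 0) :: ··a··> n10
  n7 = (0 + 0) | ((0 + 0) | (d.0 + d.0)) :: ··d··> n11
  n8 = (0 + 0) | (a.(0 + 0) | 0) :: ··a··> n11
  n9 = (a.(0 + 0 + 0) + a.(0 + 0)) | ((0 + 0) | 0) :: ··a··> n10, ··a··> n11
  n10 = (0 + 0 + 0) | ((0 + 0) | 0) :: ·
  n11 = (0 + 0) | ((0 + 0) | 0) :: ·
Coarsest stable partition (strong bisimilarity classes):
  B0 = {m0, n0}
  B1 = {m1, m2, n1, n2, n3}
  B2 = {m4, n5, n7}
  B3 = {m7, n10, n11}
  B4 = {m5, m6, n6, n8, n9}
  B5 = {m3, n4}
m0 ∈ B0, n0 ∈ B0 → same block

YES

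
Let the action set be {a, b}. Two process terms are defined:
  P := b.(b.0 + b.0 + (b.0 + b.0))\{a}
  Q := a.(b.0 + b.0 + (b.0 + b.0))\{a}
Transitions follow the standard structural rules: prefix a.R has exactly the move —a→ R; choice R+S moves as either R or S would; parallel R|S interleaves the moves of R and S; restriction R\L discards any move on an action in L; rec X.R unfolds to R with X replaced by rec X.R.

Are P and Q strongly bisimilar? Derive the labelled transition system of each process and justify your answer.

Reachable graph of P (3 states):
  p0 = b.(b.0 + b.0 + (b.0 + b.0))\{a} has moves —b→ p1
  p1 = (b.0 + b.0 + (b.0 + b.0))\{a} has moves —b→ p2
  p2 = 0\{a} has moves deadlocked
Reachable graph of Q (3 states):
  q0 = a.(b.0 + b.0 + (b.0 + b.0))\{a} has moves —a→ q1
  q1 = (b.0 + b.0 + (b.0 + b.0))\{a} has moves —b→ q2
  q2 = 0\{a} has moves deadlocked
Partition-refinement fixed point:
  B0 = {p0}
  B1 = {p1, q1}
  B2 = {p2, q2}
  B3 = {q0}
p0 ∈ B0, q0 ∈ B3 → different blocks

P ≁ Q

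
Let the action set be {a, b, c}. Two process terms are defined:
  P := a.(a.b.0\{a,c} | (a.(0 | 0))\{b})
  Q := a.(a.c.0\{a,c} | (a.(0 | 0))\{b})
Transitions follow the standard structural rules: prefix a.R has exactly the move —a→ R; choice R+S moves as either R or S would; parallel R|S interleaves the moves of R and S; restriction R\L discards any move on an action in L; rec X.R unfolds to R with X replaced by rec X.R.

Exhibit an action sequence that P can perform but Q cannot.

aab

Reachable graph of P (7 states):
  p0 = a.(a.b.0\{a,c} | (a.(0 | 0))\{b}) has moves —a→ p1
  p1 = a.b.0\{a,c} | (a.(0 | 0))\{b} has moves —a→ p2, —a→ p3
  p2 = a.b.0\{a,c} | (0 | 0)\{b} has moves —a→ p4
  p3 = b.0\{a,c} | (a.(0 | 0))\{b} has moves —a→ p4, —b→ p5
  p4 = b.0\{a,c} | (0 | 0)\{b} has moves —b→ p6
  p5 = 0\{a,c} | (a.(0 | 0))\{b} has moves —a→ p6
  p6 = 0\{a,c} | (0 | 0)\{b} has moves deadlocked
Reachable graph of Q (7 states):
  q0 = a.(a.c.0\{a,c} | (a.(0 | 0))\{b}) has moves —a→ q1
  q1 = a.c.0\{a,c} | (a.(0 | 0))\{b} has moves —a→ q2, —a→ q3
  q2 = a.c.0\{a,c} | (0 | 0)\{b} has moves —a→ q4
  q3 = c.0\{a,c} | (a.(0 | 0))\{b} has moves —a→ q4, —c→ q5
  q4 = c.0\{a,c} | (0 | 0)\{b} has moves —c→ q6
  q5 = 0\{a,c} | (a.(0 | 0))\{b} has moves —a→ q6
  q6 = 0\{a,c} | (0 | 0)\{b} has moves deadlocked
Executing aab from P (initial set {p0}):
  [1] a ⇒ {p1}
  [2] a ⇒ {p2, p3}
  [3] b ⇒ {p5}
  P completes σ.
Executing aab from Q (initial set {q0}):
  [1] a ⇒ {q1}
  [2] a ⇒ {q2, q3}
  [3] b ⇒ ∅ (Q stuck)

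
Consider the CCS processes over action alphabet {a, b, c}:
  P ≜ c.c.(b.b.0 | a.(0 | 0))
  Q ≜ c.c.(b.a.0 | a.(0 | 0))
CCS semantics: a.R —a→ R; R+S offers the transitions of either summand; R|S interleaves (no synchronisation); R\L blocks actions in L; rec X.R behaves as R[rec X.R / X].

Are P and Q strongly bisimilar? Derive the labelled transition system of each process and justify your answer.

not bisimilar

P's transition system — 8 states:
  s0 = c.c.(b.b.0 | a.(0 | 0)) has moves =c=> s1
  s1 = c.(b.b.0 | a.(0 | 0)) has moves =c=> s2
  s2 = b.b.0 | a.(0 | 0) has moves =a=> s3, =b=> s4
  s3 = b.b.0 | (0 | 0) has moves =b=> s5
  s4 = b.0 | a.(0 | 0) has moves =a=> s5, =b=> s6
  s5 = b.0 | (0 | 0) has moves =b=> s7
  s6 = 0 | a.(0 | 0) has moves =a=> s7
  s7 = 0 | (0 | 0) has moves ·
Q's transition system — 8 states:
  t0 = c.c.(b.a.0 | a.(0 | 0)) has moves =c=> t1
  t1 = c.(b.a.0 | a.(0 | 0)) has moves =c=> t2
  t2 = b.a.0 | a.(0 | 0) has moves =a=> t3, =b=> t4
  t3 = b.a.0 | (0 | 0) has moves =b=> t5
  t4 = a.0 | a.(0 | 0) has moves =a=> t5, =a=> t6
  t5 = a.0 | (0 | 0) has moves =a=> t7
  t6 = 0 | a.(0 | 0) has moves =a=> t7
  t7 = 0 | (0 | 0) has moves ·
Bisimilarity quotient blocks:
  B0 = {s0}
  B1 = {s1}
  B2 = {s2}
  B3 = {s4}
  B4 = {s5}
  B5 = {s7, t7}
  B6 = {s6, t5, t6}
  B7 = {s3}
  B8 = {t0}
  B9 = {t1}
  B10 = {t2}
  B11 = {t4}
  B12 = {t3}
s0 ∈ B0, t0 ∈ B8 → different blocks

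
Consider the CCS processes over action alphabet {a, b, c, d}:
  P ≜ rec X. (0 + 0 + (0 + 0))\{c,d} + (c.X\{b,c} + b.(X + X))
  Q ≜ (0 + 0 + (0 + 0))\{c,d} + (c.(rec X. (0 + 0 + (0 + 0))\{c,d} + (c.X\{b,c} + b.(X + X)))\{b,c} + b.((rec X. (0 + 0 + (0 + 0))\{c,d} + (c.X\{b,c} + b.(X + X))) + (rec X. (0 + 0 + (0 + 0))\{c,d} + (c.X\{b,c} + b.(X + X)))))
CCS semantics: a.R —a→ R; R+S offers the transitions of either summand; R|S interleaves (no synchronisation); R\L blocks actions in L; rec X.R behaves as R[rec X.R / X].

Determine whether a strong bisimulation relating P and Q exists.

P ~ Q

P's transition system — 3 states:
  u0 = rec X. (0 + 0 + (0 + 0))\{c,d} + (c.X\{b,c} + b.(X + X)) has moves ··b··> u1, ··c··> u2
  u1 = (rec X. (0 + 0 + (0 + 0))\{c,d} + (c.X\{b,c} + b.(X + X))) + (rec X. (0 + 0 + (0 + 0))\{c,d} + (c.X\{b,c} + b.(X + X))) has moves ··b··> u1, ··c··> u2
  u2 = (rec X. (0 + 0 + (0 + 0))\{c,d} + (c.X\{b,c} + b.(X + X)))\{b,c} has moves (no moves)
Q's transition system — 3 states:
  v0 = (0 + 0 + (0 + 0))\{c,d} + (c.(rec X. (0 + 0 + (0 + 0))\{c,d} + (c.X\{b,c} + b.(X + X)))\{b,c} + b.((rec X. (0 + 0 + (0 + 0))\{c,d} + (c.X\{b,c} + b.(X + X))) + (rec X. (0 + 0 + (0 + 0))\{c,d} + (c.X\{b,c} + b.(X + X))))) has moves ··b··> v1, ··c··> v2
  v1 = (rec X. (0 + 0 + (0 + 0))\{c,d} + (c.X\{b,c} + b.(X + X))) + (rec X. (0 + 0 + (0 + 0))\{c,d} + (c.X\{b,c} + b.(X + X))) has moves ··b··> v1, ··c··> v2
  v2 = (rec X. (0 + 0 + (0 + 0))\{c,d} + (c.X\{b,c} + b.(X + X)))\{b,c} has moves (no moves)
Coarsest stable partition (strong bisimilarity classes):
  B0 = {u0, u1, v0, v1}
  B1 = {u2, v2}
u0 ∈ B0, v0 ∈ B0 → same block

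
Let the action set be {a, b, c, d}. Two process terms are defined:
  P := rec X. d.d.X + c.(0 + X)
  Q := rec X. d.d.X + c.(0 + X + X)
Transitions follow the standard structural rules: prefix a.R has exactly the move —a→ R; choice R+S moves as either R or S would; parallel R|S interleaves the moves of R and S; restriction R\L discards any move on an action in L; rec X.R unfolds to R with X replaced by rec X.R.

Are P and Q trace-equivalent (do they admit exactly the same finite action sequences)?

LTS(P): 3 reachable states
  m0 = rec X. d.d.X + c.(0 + X) ⊢ --c--▸ m1, --d--▸ m2
  m1 = 0 + (rec X. d.d.X + c.(0 + X)) ⊢ --c--▸ m1, --d--▸ m2
  m2 = d.(rec X. d.d.X + c.(0 + X)) ⊢ --d--▸ m0
LTS(Q): 3 reachable states
  n0 = rec X. d.d.X + c.(0 + X + X) ⊢ --c--▸ n1, --d--▸ n2
  n1 = 0 + (rec X. d.d.X + c.(0 + X + X)) + (rec X. d.d.X + c.(0 + X + X)) ⊢ --c--▸ n1, --d--▸ n2
  n2 = d.(rec X. d.d.X + c.(0 + X + X)) ⊢ --d--▸ n0
Coarsest stable partition (strong bisimilarity classes):
  B0 = {m0, m1, n0, n1}
  B1 = {m2, n2}
m0 ∈ B0, n0 ∈ B0 → same block
Bisimilar ⇒ trace-equivalent.

trace-equivalent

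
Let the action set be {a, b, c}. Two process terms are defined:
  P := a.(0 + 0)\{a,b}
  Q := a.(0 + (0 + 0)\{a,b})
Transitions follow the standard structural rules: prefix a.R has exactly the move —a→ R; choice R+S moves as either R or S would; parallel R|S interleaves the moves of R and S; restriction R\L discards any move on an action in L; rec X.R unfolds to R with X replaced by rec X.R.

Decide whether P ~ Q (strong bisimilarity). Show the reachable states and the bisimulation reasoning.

P's transition system — 2 states:
  u0 = a.(0 + 0)\{a,b} :: —a→ u1
  u1 = (0 + 0)\{a,b} :: (no moves)
Q's transition system — 2 states:
  v0 = a.(0 + (0 + 0)\{a,b}) :: —a→ v1
  v1 = 0 + (0 + 0)\{a,b} :: (no moves)
Bisimilarity quotient blocks:
  B0 = {u0, v0}
  B1 = {u1, v1}
u0 ∈ B0, v0 ∈ B0 → same block

bisimilar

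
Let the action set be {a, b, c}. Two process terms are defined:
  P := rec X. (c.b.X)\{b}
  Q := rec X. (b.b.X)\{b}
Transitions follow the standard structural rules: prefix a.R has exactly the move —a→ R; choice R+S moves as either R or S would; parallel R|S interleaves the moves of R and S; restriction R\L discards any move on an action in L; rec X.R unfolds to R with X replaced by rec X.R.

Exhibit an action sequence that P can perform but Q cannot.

P's transition system — 2 states:
  p0 = rec X. (c.b.X)\{b} | =c=> p1
  p1 = (b.(rec X. (c.b.X)\{b}))\{b} | (no moves)
Q's transition system — 1 states:
  q0 = rec X. (b.b.X)\{b} | (no moves)
Trace ⟨c⟩ through P, begin at {p0}:
  step 1 (c): {p1}
  — P admits the full trace.
Trace ⟨c⟩ through Q, begin at {q0}:
  step 1 (c): no successor for Q

c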